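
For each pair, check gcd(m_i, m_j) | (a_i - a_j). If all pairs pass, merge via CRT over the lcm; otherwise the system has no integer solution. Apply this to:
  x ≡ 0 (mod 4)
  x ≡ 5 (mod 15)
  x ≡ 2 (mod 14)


Moduli 4, 15, 14 are not pairwise coprime, so CRT works modulo lcm(m_i) when all pairwise compatibility conditions hold.
Pairwise compatibility: gcd(m_i, m_j) must divide a_i - a_j for every pair.
Merge one congruence at a time:
  Start: x ≡ 0 (mod 4).
  Combine with x ≡ 5 (mod 15): gcd(4, 15) = 1; 5 - 0 = 5, which IS divisible by 1, so compatible.
    Write x = 0 + 4·t and substitute into x ≡ 5 (mod 15): 4·t ≡ 5 − 0 = 5 (mod 15).
    The inverse of 4 mod 15 is 4 (since 4·4 = 16 = 1·15 + 1), so t ≡ 4·5 = 20 ≡ 5 (mod 15).
    Then x = 0 + 4·5 = 20, valid modulo lcm(4, 15) = 60: x ≡ 20 (mod 60).
  Combine with x ≡ 2 (mod 14): gcd(60, 14) = 2; 2 - 20 = -18, which IS divisible by 2, so compatible.
    Write x = 20 + 60·t and substitute into x ≡ 2 (mod 14): 60·t ≡ 2 − 20 = -18 (mod 14).
    Divide the congruence (and modulus) by g = 2: 30·t ≡ -9 (mod 7).
    Reduce coefficients mod 7: 2·t ≡ 5 (mod 7).
    The inverse of 2 mod 7 is 4 (since 2·4 = 8 = 1·7 + 1), so t ≡ 4·5 = 20 ≡ 6 (mod 7).
    Then x = 20 + 60·6 = 380, valid modulo lcm(60, 14) = 420: x ≡ 380 (mod 420).
Verify: 380 mod 4 = 0, 380 mod 15 = 5, 380 mod 14 = 2.

x ≡ 380 (mod 420).


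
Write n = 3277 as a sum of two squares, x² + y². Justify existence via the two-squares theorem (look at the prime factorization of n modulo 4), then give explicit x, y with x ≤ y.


Step 1: Factor n = 3277 = 29 · 113.
Step 2: Check the mod-4 condition on each prime factor: 29 ≡ 1 (mod 4), exponent 1; 113 ≡ 1 (mod 4), exponent 1.
All primes ≡ 3 (mod 4) appear to even exponent (or don't appear), so by the two-squares theorem n IS expressible as a sum of two squares.
Step 3: Build a representation. Here n = 29 · 113 is a product of primes ≡ 1 (mod 4). Each prime p ≡ 1 (mod 4) is itself a sum of two squares; find a² by testing p − a² for a perfect square:
  29: 29 − 1² = 28, 29 − 2² = 25 = 5² ⇒ 29 = 2² + 5².
  113: 113 − 1² = 112, 113 − 2² = 109, 113 − 3² = 104, 113 − 4² = 97, 113 − 5² = 88, 113 − 6² = 77, 113 − 7² = 64 = 8² ⇒ 113 = 7² + 8².
  Combine using the Brahmagupta–Fibonacci identity (a² + b²)(c² + d²) = (ac − bd)² + (ad + bc)² = (ac + bd)² + (ad − bc)²:
  29 · 113 = 3277: from (2² + 5²)(7² + 8²), take (2·7 − 5·8, 2·8 + 5·7) = (14 − 40, 16 + 35) = (-26, 51); dropping signs (only squares matter) gives (26, 51); check 26² + 51² = 676 + 2601 = 3277 ✓.
Step 4: Order so x ≤ y and verify: 26² + 51² = 676 + 2601 = 3277 = n. ✓

n = 3277 = 26² + 51² (one valid representation with x ≤ y).


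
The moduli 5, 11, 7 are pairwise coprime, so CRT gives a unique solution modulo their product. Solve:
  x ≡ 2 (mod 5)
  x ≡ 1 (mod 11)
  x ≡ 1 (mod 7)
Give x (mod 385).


Moduli 5, 11, 7 are pairwise coprime; by CRT there is a unique solution modulo M = 5 · 11 · 7 = 385.
Solve pairwise, accumulating the modulus:
  Start with x ≡ 2 (mod 5).
  Combine with x ≡ 1 (mod 11): since gcd(5, 11) = 1, we get a unique residue mod 55.
    Write x = 2 + 5·t and substitute into x ≡ 1 (mod 11): 5·t ≡ 1 − 2 = -1 (mod 11).
    Reduce coefficients mod 11: 5·t ≡ 10 (mod 11).
    The inverse of 5 mod 11 is 9 (since 5·9 = 45 = 4·11 + 1), so t ≡ 9·10 = 90 ≡ 2 (mod 11).
    Then x = 2 + 5·2 = 12, valid modulo lcm(5, 11) = 55: x ≡ 12 (mod 55).
  Combine with x ≡ 1 (mod 7): since gcd(55, 7) = 1, we get a unique residue mod 385.
    Write x = 12 + 55·t and substitute into x ≡ 1 (mod 7): 55·t ≡ 1 − 12 = -11 (mod 7).
    Reduce coefficients mod 7: 6·t ≡ 3 (mod 7).
    The inverse of 6 mod 7 is 6 (since 6·6 = 36 = 5·7 + 1), so t ≡ 6·3 = 18 ≡ 4 (mod 7).
    Then x = 12 + 55·4 = 232, valid modulo lcm(55, 7) = 385: x ≡ 232 (mod 385).
Verify: 232 mod 5 = 2 ✓, 232 mod 11 = 1 ✓, 232 mod 7 = 1 ✓.

x ≡ 232 (mod 385).


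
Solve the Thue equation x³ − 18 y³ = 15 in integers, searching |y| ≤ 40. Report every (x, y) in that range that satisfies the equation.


The equation is x³ - 18y³ = 15. For fixed y, x³ = 18·y³ + 15, so a solution requires the RHS to be a perfect cube.
Strategy: iterate y from -40 to 40, compute RHS = 18·y³ + 15, and check whether it is a (positive or negative) perfect cube.
Check small values of y:
  y = 0: RHS = 15 is not a perfect cube.
  y = 1: RHS = 33 is not a perfect cube.
  y = -1: RHS = -3 is not a perfect cube.
  y = 2: RHS = 159 is not a perfect cube.
  y = -2: RHS = -129 is not a perfect cube.
  y = 3: RHS = 501 is not a perfect cube.
  y = -3: RHS = -471 is not a perfect cube.
Continuing the search up to |y| = 40 finds no solutions either.
No (x, y) in the scanned range satisfies the equation.

No integer solutions with |y| ≤ 40.


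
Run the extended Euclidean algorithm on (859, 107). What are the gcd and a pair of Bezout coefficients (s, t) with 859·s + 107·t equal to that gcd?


Euclidean algorithm on (859, 107) — divide until remainder is 0:
  859 = 8 · 107 + 3
  107 = 35 · 3 + 2
  3 = 1 · 2 + 1
  2 = 2 · 1 + 0
gcd(859, 107) = 1.
Track Bezout coefficients alongside the remainders: start with r₀ = 859 = a·1 + b·0 (s = 1, t = 0) and r₁ = 107 = a·0 + b·1 (s = 0, t = 1); each new remainder r_{k+1} = r_{k-1} − q_k·r_k inherits s_{k+1} = s_{k-1} − q_k·s_k, t_{k+1} = t_{k-1} − q_k·t_k, so r_k = a·s_k + b·t_k at every step:
  q = 8: r = 3, s = 1 − 8·0 = 1, t = 0 − 8·1 = -8  (check: 859·1 + 107·(-8) = 3)
  q = 35: r = 2, s = 0 − 35·1 = -35, t = 1 − 35·(-8) = 281  (check: 859·(-35) + 107·281 = 2)
  q = 1: r = 1, s = 1 − 1·(-35) = 36, t = -8 − 1·281 = -289  (check: 859·36 + 107·(-289) = 1)
The row with r = 1 (the gcd) gives the Bezout coefficients s = 36, t = -289.
Result: 859 · (36) + 107 · (-289) = 1.

gcd(859, 107) = 1; s = 36, t = -289 (check: 859·36 + 107·(-289) = 1).


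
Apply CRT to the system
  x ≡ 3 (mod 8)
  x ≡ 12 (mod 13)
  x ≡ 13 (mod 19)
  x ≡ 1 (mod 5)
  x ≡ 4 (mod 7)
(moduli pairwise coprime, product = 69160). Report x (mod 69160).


Product of moduli M = 8 · 13 · 19 · 5 · 7 = 69160.
Merge one congruence at a time:
  Start: x ≡ 3 (mod 8).
  Combine with x ≡ 12 (mod 13); new modulus lcm = 104.
    Write x = 3 + 8·t and substitute into x ≡ 12 (mod 13): 8·t ≡ 12 − 3 = 9 (mod 13).
    The inverse of 8 mod 13 is 5 (since 8·5 = 40 = 3·13 + 1), so t ≡ 5·9 = 45 ≡ 6 (mod 13).
    Then x = 3 + 8·6 = 51, valid modulo lcm(8, 13) = 104: x ≡ 51 (mod 104).
  Combine with x ≡ 13 (mod 19); new modulus lcm = 1976.
    Write x = 51 + 104·t and substitute into x ≡ 13 (mod 19): 104·t ≡ 13 − 51 = -38 (mod 19).
    Reduce coefficients mod 19: 9·t ≡ 0 (mod 19).
    The inverse of 9 mod 19 is 17 (since 9·17 = 153 = 8·19 + 1), so t ≡ 17·0 = 0 ≡ 0 (mod 19).
    Then x = 51 + 104·0 = 51, valid modulo lcm(104, 19) = 1976: x ≡ 51 (mod 1976).
  Combine with x ≡ 1 (mod 5); new modulus lcm = 9880.
    Write x = 51 + 1976·t and substitute into x ≡ 1 (mod 5): 1976·t ≡ 1 − 51 = -50 (mod 5).
    Reduce coefficients mod 5: 1·t ≡ 0 (mod 5).
    So t ≡ 0 (mod 5).
    Then x = 51 + 1976·0 = 51, valid modulo lcm(1976, 5) = 9880: x ≡ 51 (mod 9880).
  Combine with x ≡ 4 (mod 7); new modulus lcm = 69160.
    Write x = 51 + 9880·t and substitute into x ≡ 4 (mod 7): 9880·t ≡ 4 − 51 = -47 (mod 7).
    Reduce coefficients mod 7: 3·t ≡ 2 (mod 7).
    The inverse of 3 mod 7 is 5 (since 3·5 = 15 = 2·7 + 1), so t ≡ 5·2 = 10 ≡ 3 (mod 7).
    Then x = 51 + 9880·3 = 29691, valid modulo lcm(9880, 7) = 69160: x ≡ 29691 (mod 69160).
Verify against each original: 29691 mod 8 = 3, 29691 mod 13 = 12, 29691 mod 19 = 13, 29691 mod 5 = 1, 29691 mod 7 = 4.

x ≡ 29691 (mod 69160).


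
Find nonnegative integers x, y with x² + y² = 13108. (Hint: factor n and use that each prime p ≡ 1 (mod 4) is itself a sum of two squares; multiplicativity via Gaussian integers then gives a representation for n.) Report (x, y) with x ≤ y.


Step 1: Factor n = 13108 = 2^2 · 29 · 113.
Step 2: Check the mod-4 condition on each prime factor: 2 = 2 (special); 29 ≡ 1 (mod 4), exponent 1; 113 ≡ 1 (mod 4), exponent 1.
All primes ≡ 3 (mod 4) appear to even exponent (or don't appear), so by the two-squares theorem n IS expressible as a sum of two squares.
Step 3: Build a representation. Group n = k² · m with k = 2 and m = 29 · 113 = 3277 (a product of primes ≡ 1 (mod 4)); a representation of m scales to one of n via (k·x)² + (k·y)² = k²(x² + y²). Each prime p ≡ 1 (mod 4) is itself a sum of two squares; find a² by testing p − a² for a perfect square:
  29: 29 − 1² = 28, 29 − 2² = 25 = 5² ⇒ 29 = 2² + 5².
  113: 113 − 1² = 112, 113 − 2² = 109, 113 − 3² = 104, 113 − 4² = 97, 113 − 5² = 88, 113 − 6² = 77, 113 − 7² = 64 = 8² ⇒ 113 = 7² + 8².
  Combine using the Brahmagupta–Fibonacci identity (a² + b²)(c² + d²) = (ac − bd)² + (ad + bc)² = (ac + bd)² + (ad − bc)²:
  29 · 113 = 3277: from (2² + 5²)(7² + 8²), take (2·7 − 5·8, 2·8 + 5·7) = (14 − 40, 16 + 35) = (-26, 51); dropping signs (only squares matter) gives (26, 51); check 26² + 51² = 676 + 2601 = 3277 ✓.
  Scale by k = 2: (2·26, 2·51) = (52, 102).
Step 4: Order so x ≤ y and verify: 52² + 102² = 2704 + 10404 = 13108 = n. ✓

n = 13108 = 52² + 102² (one valid representation with x ≤ y).


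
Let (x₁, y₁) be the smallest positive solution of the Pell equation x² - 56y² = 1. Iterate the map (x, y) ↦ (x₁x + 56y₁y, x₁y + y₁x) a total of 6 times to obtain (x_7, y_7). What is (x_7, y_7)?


Step 1: Find the fundamental solution (x₁, y₁) of x² - 56y² = 1.
  Expand √56 as a continued fraction. a₀ = ⌊√56⌋ = 7; iterate m_{k+1} = d_k·a_k − m_k, d_{k+1} = (56 − m_{k+1}²)/d_k, a_{k+1} = ⌊(a₀ + m_{k+1})/d_{k+1}⌋ (starting m₀ = 0, d₀ = 1), with convergents p_k = a_k·p_{k-1} + p_{k-2}, q_k = a_k·q_{k-1} + q_{k-2} (p₋₁ = 1, q₋₁ = 0):
  k = 0: a₀ = 7; p₀/q₀ = 7/1; p₀² − 56·q₀² = 49 − 56 = -7.
  k = 1: m = 7, d = 7, a = ⌊(7 + 7)/7⌋ = 2; p/q = (2·7 + 1)/(2·1 + 0) = 15/2; p² − 56·q² = 225 − 224 = 1.
  The first convergent with p² − 56·q² = 1 gives the fundamental solution (x₁, y₁) = (15, 2).
Step 2: Apply the recurrence (x_{n+1}, y_{n+1}) = (x₁x_n + 56y₁y_n, x₁y_n + y₁x_n) repeatedly.
  From (x_1, y_1) = (15, 2): x_2 = 15·15 + 56·2·2 = 449; y_2 = 15·2 + 2·15 = 60.
  From (x_2, y_2) = (449, 60): x_3 = 15·449 + 56·2·60 = 13455; y_3 = 15·60 + 2·449 = 1798.
  From (x_3, y_3) = (13455, 1798): x_4 = 15·13455 + 56·2·1798 = 403201; y_4 = 15·1798 + 2·13455 = 53880.
  From (x_4, y_4) = (403201, 53880): x_5 = 15·403201 + 56·2·53880 = 12082575; y_5 = 15·53880 + 2·403201 = 1614602.
  From (x_5, y_5) = (12082575, 1614602): x_6 = 15·12082575 + 56·2·1614602 = 362074049; y_6 = 15·1614602 + 2·12082575 = 48384180.
  From (x_6, y_6) = (362074049, 48384180): x_7 = 15·362074049 + 56·2·48384180 = 10850138895; y_7 = 15·48384180 + 2·362074049 = 1449910798.
Step 3: Verify x_7² - 56·y_7² = 117725514040791821025 - 117725514040791821024 = 1 (should be 1). ✓

(x_1, y_1) = (15, 2); (x_7, y_7) = (10850138895, 1449910798).


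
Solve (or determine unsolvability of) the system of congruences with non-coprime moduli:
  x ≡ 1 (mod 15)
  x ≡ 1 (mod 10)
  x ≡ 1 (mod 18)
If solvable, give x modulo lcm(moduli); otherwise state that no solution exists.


Moduli 15, 10, 18 are not pairwise coprime, so CRT works modulo lcm(m_i) when all pairwise compatibility conditions hold.
Pairwise compatibility: gcd(m_i, m_j) must divide a_i - a_j for every pair.
Merge one congruence at a time:
  Start: x ≡ 1 (mod 15).
  Combine with x ≡ 1 (mod 10): gcd(15, 10) = 5; 1 - 1 = 0, which IS divisible by 5, so compatible.
    Write x = 1 + 15·t and substitute into x ≡ 1 (mod 10): 15·t ≡ 1 − 1 = 0 (mod 10).
    Divide the congruence (and modulus) by g = 5: 3·t ≡ 0 (mod 2).
    Reduce coefficients mod 2: 1·t ≡ 0 (mod 2).
    So t ≡ 0 (mod 2).
    Then x = 1 + 15·0 = 1, valid modulo lcm(15, 10) = 30: x ≡ 1 (mod 30).
  Combine with x ≡ 1 (mod 18): gcd(30, 18) = 6; 1 - 1 = 0, which IS divisible by 6, so compatible.
    Write x = 1 + 30·t and substitute into x ≡ 1 (mod 18): 30·t ≡ 1 − 1 = 0 (mod 18).
    Divide the congruence (and modulus) by g = 6: 5·t ≡ 0 (mod 3).
    Reduce coefficients mod 3: 2·t ≡ 0 (mod 3).
    The inverse of 2 mod 3 is 2 (since 2·2 = 4 = 1·3 + 1), so t ≡ 2·0 = 0 ≡ 0 (mod 3).
    Then x = 1 + 30·0 = 1, valid modulo lcm(30, 18) = 90: x ≡ 1 (mod 90).
Verify: 1 mod 15 = 1, 1 mod 10 = 1, 1 mod 18 = 1.

x ≡ 1 (mod 90).


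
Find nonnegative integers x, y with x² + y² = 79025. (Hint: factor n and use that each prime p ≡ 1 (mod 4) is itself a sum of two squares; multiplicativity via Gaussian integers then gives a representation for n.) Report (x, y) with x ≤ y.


Step 1: Factor n = 79025 = 5^2 · 29 · 109.
Step 2: Check the mod-4 condition on each prime factor: 5 ≡ 1 (mod 4), exponent 2; 29 ≡ 1 (mod 4), exponent 1; 109 ≡ 1 (mod 4), exponent 1.
All primes ≡ 3 (mod 4) appear to even exponent (or don't appear), so by the two-squares theorem n IS expressible as a sum of two squares.
Step 3: Build a representation. Group n = k² · m with k = 5 and m = 29 · 109 = 3161 (a product of primes ≡ 1 (mod 4)); a representation of m scales to one of n via (k·x)² + (k·y)² = k²(x² + y²). Each prime p ≡ 1 (mod 4) is itself a sum of two squares; find a² by testing p − a² for a perfect square:
  29: 29 − 1² = 28, 29 − 2² = 25 = 5² ⇒ 29 = 2² + 5².
  109: 109 − 1² = 108, 109 − 2² = 105, 109 − 3² = 100 = 10² ⇒ 109 = 3² + 10².
  Combine using the Brahmagupta–Fibonacci identity (a² + b²)(c² + d²) = (ac − bd)² + (ad + bc)² = (ac + bd)² + (ad − bc)²:
  29 · 109 = 3161: from (2² + 5²)(3² + 10²), take (2·3 − 5·10, 2·10 + 5·3) = (6 − 50, 20 + 15) = (-44, 35); dropping signs (only squares matter) gives (44, 35); check 44² + 35² = 1936 + 1225 = 3161 ✓.
  Scale by k = 5: (5·44, 5·35) = (220, 175).
Step 4: Order so x ≤ y and verify: 175² + 220² = 30625 + 48400 = 79025 = n. ✓

n = 79025 = 175² + 220² (one valid representation with x ≤ y).


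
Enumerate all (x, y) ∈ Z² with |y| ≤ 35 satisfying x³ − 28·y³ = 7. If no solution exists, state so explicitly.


The equation is x³ - 28y³ = 7. For fixed y, x³ = 28·y³ + 7, so a solution requires the RHS to be a perfect cube.
Strategy: iterate y from -35 to 35, compute RHS = 28·y³ + 7, and check whether it is a (positive or negative) perfect cube.
Check small values of y:
  y = 0: RHS = 7 is not a perfect cube.
  y = 1: RHS = 35 is not a perfect cube.
  y = -1: RHS = -21 is not a perfect cube.
  y = 2: RHS = 231 is not a perfect cube.
  y = -2: RHS = -217 is not a perfect cube.
  y = 3: RHS = 763 is not a perfect cube.
  y = -3: RHS = -749 is not a perfect cube.
Continuing the search up to |y| = 35 finds no solutions either.
No (x, y) in the scanned range satisfies the equation.

No integer solutions with |y| ≤ 35.


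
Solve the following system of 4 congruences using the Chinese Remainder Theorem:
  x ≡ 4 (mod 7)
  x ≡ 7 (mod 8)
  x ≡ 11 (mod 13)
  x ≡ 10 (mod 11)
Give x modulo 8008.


Product of moduli M = 7 · 8 · 13 · 11 = 8008.
Merge one congruence at a time:
  Start: x ≡ 4 (mod 7).
  Combine with x ≡ 7 (mod 8); new modulus lcm = 56.
    Write x = 4 + 7·t and substitute into x ≡ 7 (mod 8): 7·t ≡ 7 − 4 = 3 (mod 8).
    The inverse of 7 mod 8 is 7 (since 7·7 = 49 = 6·8 + 1), so t ≡ 7·3 = 21 ≡ 5 (mod 8).
    Then x = 4 + 7·5 = 39, valid modulo lcm(7, 8) = 56: x ≡ 39 (mod 56).
  Combine with x ≡ 11 (mod 13); new modulus lcm = 728.
    Write x = 39 + 56·t and substitute into x ≡ 11 (mod 13): 56·t ≡ 11 − 39 = -28 (mod 13).
    Reduce coefficients mod 13: 4·t ≡ 11 (mod 13).
    The inverse of 4 mod 13 is 10 (since 4·10 = 40 = 3·13 + 1), so t ≡ 10·11 = 110 ≡ 6 (mod 13).
    Then x = 39 + 56·6 = 375, valid modulo lcm(56, 13) = 728: x ≡ 375 (mod 728).
  Combine with x ≡ 10 (mod 11); new modulus lcm = 8008.
    Write x = 375 + 728·t and substitute into x ≡ 10 (mod 11): 728·t ≡ 10 − 375 = -365 (mod 11).
    Reduce coefficients mod 11: 2·t ≡ 9 (mod 11).
    The inverse of 2 mod 11 is 6 (since 2·6 = 12 = 1·11 + 1), so t ≡ 6·9 = 54 ≡ 10 (mod 11).
    Then x = 375 + 728·10 = 7655, valid modulo lcm(728, 11) = 8008: x ≡ 7655 (mod 8008).
Verify against each original: 7655 mod 7 = 4, 7655 mod 8 = 7, 7655 mod 13 = 11, 7655 mod 11 = 10.

x ≡ 7655 (mod 8008).


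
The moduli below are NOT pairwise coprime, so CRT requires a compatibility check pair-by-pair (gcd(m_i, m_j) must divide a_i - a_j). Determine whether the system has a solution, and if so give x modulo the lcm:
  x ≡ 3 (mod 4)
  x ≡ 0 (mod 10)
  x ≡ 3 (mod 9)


Moduli 4, 10, 9 are not pairwise coprime, so CRT works modulo lcm(m_i) when all pairwise compatibility conditions hold.
Pairwise compatibility: gcd(m_i, m_j) must divide a_i - a_j for every pair.
Merge one congruence at a time:
  Start: x ≡ 3 (mod 4).
  Combine with x ≡ 0 (mod 10): gcd(4, 10) = 2, and 0 - 3 = -3 is NOT divisible by 2.
    ⇒ system is inconsistent (no integer solution).

No solution (the system is inconsistent).


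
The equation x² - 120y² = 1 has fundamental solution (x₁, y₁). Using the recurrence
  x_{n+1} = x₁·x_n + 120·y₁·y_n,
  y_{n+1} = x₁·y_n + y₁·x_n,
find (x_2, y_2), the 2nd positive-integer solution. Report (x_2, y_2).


Step 1: Find the fundamental solution (x₁, y₁) of x² - 120y² = 1.
  Expand √120 as a continued fraction. a₀ = ⌊√120⌋ = 10; iterate m_{k+1} = d_k·a_k − m_k, d_{k+1} = (120 − m_{k+1}²)/d_k, a_{k+1} = ⌊(a₀ + m_{k+1})/d_{k+1}⌋ (starting m₀ = 0, d₀ = 1), with convergents p_k = a_k·p_{k-1} + p_{k-2}, q_k = a_k·q_{k-1} + q_{k-2} (p₋₁ = 1, q₋₁ = 0):
  k = 0: a₀ = 10; p₀/q₀ = 10/1; p₀² − 120·q₀² = 100 − 120 = -20.
  k = 1: m = 10, d = 20, a = ⌊(10 + 10)/20⌋ = 1; p/q = (1·10 + 1)/(1·1 + 0) = 11/1; p² − 120·q² = 121 − 120 = 1.
  The first convergent with p² − 120·q² = 1 gives the fundamental solution (x₁, y₁) = (11, 1).
Step 2: Apply the recurrence (x_{n+1}, y_{n+1}) = (x₁x_n + 120y₁y_n, x₁y_n + y₁x_n) repeatedly.
  From (x_1, y_1) = (11, 1): x_2 = 11·11 + 120·1·1 = 241; y_2 = 11·1 + 1·11 = 22.
Step 3: Verify x_2² - 120·y_2² = 58081 - 58080 = 1 (should be 1). ✓

(x_1, y_1) = (11, 1); (x_2, y_2) = (241, 22).


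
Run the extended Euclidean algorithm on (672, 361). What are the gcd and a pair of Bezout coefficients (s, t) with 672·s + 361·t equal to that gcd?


Euclidean algorithm on (672, 361) — divide until remainder is 0:
  672 = 1 · 361 + 311
  361 = 1 · 311 + 50
  311 = 6 · 50 + 11
  50 = 4 · 11 + 6
  11 = 1 · 6 + 5
  6 = 1 · 5 + 1
  5 = 5 · 1 + 0
gcd(672, 361) = 1.
Track Bezout coefficients alongside the remainders: start with r₀ = 672 = a·1 + b·0 (s = 1, t = 0) and r₁ = 361 = a·0 + b·1 (s = 0, t = 1); each new remainder r_{k+1} = r_{k-1} − q_k·r_k inherits s_{k+1} = s_{k-1} − q_k·s_k, t_{k+1} = t_{k-1} − q_k·t_k, so r_k = a·s_k + b·t_k at every step:
  q = 1: r = 311, s = 1 − 1·0 = 1, t = 0 − 1·1 = -1  (check: 672·1 + 361·(-1) = 311)
  q = 1: r = 50, s = 0 − 1·1 = -1, t = 1 − 1·(-1) = 2  (check: 672·(-1) + 361·2 = 50)
  q = 6: r = 11, s = 1 − 6·(-1) = 7, t = -1 − 6·2 = -13  (check: 672·7 + 361·(-13) = 11)
  q = 4: r = 6, s = -1 − 4·7 = -29, t = 2 − 4·(-13) = 54  (check: 672·(-29) + 361·54 = 6)
  q = 1: r = 5, s = 7 − 1·(-29) = 36, t = -13 − 1·54 = -67  (check: 672·36 + 361·(-67) = 5)
  q = 1: r = 1, s = -29 − 1·36 = -65, t = 54 − 1·(-67) = 121  (check: 672·(-65) + 361·121 = 1)
The row with r = 1 (the gcd) gives the Bezout coefficients s = -65, t = 121.
Result: 672 · (-65) + 361 · (121) = 1.

gcd(672, 361) = 1; s = -65, t = 121 (check: 672·(-65) + 361·121 = 1).


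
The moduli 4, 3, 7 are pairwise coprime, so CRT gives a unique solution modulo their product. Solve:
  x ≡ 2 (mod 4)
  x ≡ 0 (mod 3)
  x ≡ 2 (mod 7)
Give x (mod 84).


Moduli 4, 3, 7 are pairwise coprime; by CRT there is a unique solution modulo M = 4 · 3 · 7 = 84.
Solve pairwise, accumulating the modulus:
  Start with x ≡ 2 (mod 4).
  Combine with x ≡ 0 (mod 3): since gcd(4, 3) = 1, we get a unique residue mod 12.
    Write x = 2 + 4·t and substitute into x ≡ 0 (mod 3): 4·t ≡ 0 − 2 = -2 (mod 3).
    Reduce coefficients mod 3: 1·t ≡ 1 (mod 3).
    So t ≡ 1 (mod 3).
    Then x = 2 + 4·1 = 6, valid modulo lcm(4, 3) = 12: x ≡ 6 (mod 12).
  Combine with x ≡ 2 (mod 7): since gcd(12, 7) = 1, we get a unique residue mod 84.
    Write x = 6 + 12·t and substitute into x ≡ 2 (mod 7): 12·t ≡ 2 − 6 = -4 (mod 7).
    Reduce coefficients mod 7: 5·t ≡ 3 (mod 7).
    The inverse of 5 mod 7 is 3 (since 5·3 = 15 = 2·7 + 1), so t ≡ 3·3 = 9 ≡ 2 (mod 7).
    Then x = 6 + 12·2 = 30, valid modulo lcm(12, 7) = 84: x ≡ 30 (mod 84).
Verify: 30 mod 4 = 2 ✓, 30 mod 3 = 0 ✓, 30 mod 7 = 2 ✓.

x ≡ 30 (mod 84).


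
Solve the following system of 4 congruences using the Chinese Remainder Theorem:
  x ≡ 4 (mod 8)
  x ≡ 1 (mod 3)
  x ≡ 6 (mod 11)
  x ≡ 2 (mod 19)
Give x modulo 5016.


Product of moduli M = 8 · 3 · 11 · 19 = 5016.
Merge one congruence at a time:
  Start: x ≡ 4 (mod 8).
  Combine with x ≡ 1 (mod 3); new modulus lcm = 24.
    Write x = 4 + 8·t and substitute into x ≡ 1 (mod 3): 8·t ≡ 1 − 4 = -3 (mod 3).
    Reduce coefficients mod 3: 2·t ≡ 0 (mod 3).
    The inverse of 2 mod 3 is 2 (since 2·2 = 4 = 1·3 + 1), so t ≡ 2·0 = 0 ≡ 0 (mod 3).
    Then x = 4 + 8·0 = 4, valid modulo lcm(8, 3) = 24: x ≡ 4 (mod 24).
  Combine with x ≡ 6 (mod 11); new modulus lcm = 264.
    Write x = 4 + 24·t and substitute into x ≡ 6 (mod 11): 24·t ≡ 6 − 4 = 2 (mod 11).
    Reduce coefficients mod 11: 2·t ≡ 2 (mod 11).
    The inverse of 2 mod 11 is 6 (since 2·6 = 12 = 1·11 + 1), so t ≡ 6·2 = 12 ≡ 1 (mod 11).
    Then x = 4 + 24·1 = 28, valid modulo lcm(24, 11) = 264: x ≡ 28 (mod 264).
  Combine with x ≡ 2 (mod 19); new modulus lcm = 5016.
    Write x = 28 + 264·t and substitute into x ≡ 2 (mod 19): 264·t ≡ 2 − 28 = -26 (mod 19).
    Reduce coefficients mod 19: 17·t ≡ 12 (mod 19).
    The inverse of 17 mod 19 is 9 (since 17·9 = 153 = 8·19 + 1), so t ≡ 9·12 = 108 ≡ 13 (mod 19).
    Then x = 28 + 264·13 = 3460, valid modulo lcm(264, 19) = 5016: x ≡ 3460 (mod 5016).
Verify against each original: 3460 mod 8 = 4, 3460 mod 3 = 1, 3460 mod 11 = 6, 3460 mod 19 = 2.

x ≡ 3460 (mod 5016).


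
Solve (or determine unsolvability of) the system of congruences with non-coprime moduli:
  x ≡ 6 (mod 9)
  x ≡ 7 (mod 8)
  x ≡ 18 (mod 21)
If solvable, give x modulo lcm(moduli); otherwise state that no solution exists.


Moduli 9, 8, 21 are not pairwise coprime, so CRT works modulo lcm(m_i) when all pairwise compatibility conditions hold.
Pairwise compatibility: gcd(m_i, m_j) must divide a_i - a_j for every pair.
Merge one congruence at a time:
  Start: x ≡ 6 (mod 9).
  Combine with x ≡ 7 (mod 8): gcd(9, 8) = 1; 7 - 6 = 1, which IS divisible by 1, so compatible.
    Write x = 6 + 9·t and substitute into x ≡ 7 (mod 8): 9·t ≡ 7 − 6 = 1 (mod 8).
    Reduce coefficients mod 8: 1·t ≡ 1 (mod 8).
    So t ≡ 1 (mod 8).
    Then x = 6 + 9·1 = 15, valid modulo lcm(9, 8) = 72: x ≡ 15 (mod 72).
  Combine with x ≡ 18 (mod 21): gcd(72, 21) = 3; 18 - 15 = 3, which IS divisible by 3, so compatible.
    Write x = 15 + 72·t and substitute into x ≡ 18 (mod 21): 72·t ≡ 18 − 15 = 3 (mod 21).
    Divide the congruence (and modulus) by g = 3: 24·t ≡ 1 (mod 7).
    Reduce coefficients mod 7: 3·t ≡ 1 (mod 7).
    The inverse of 3 mod 7 is 5 (since 3·5 = 15 = 2·7 + 1), so t ≡ 5·1 = 5 ≡ 5 (mod 7).
    Then x = 15 + 72·5 = 375, valid modulo lcm(72, 21) = 504: x ≡ 375 (mod 504).
Verify: 375 mod 9 = 6, 375 mod 8 = 7, 375 mod 21 = 18.

x ≡ 375 (mod 504).


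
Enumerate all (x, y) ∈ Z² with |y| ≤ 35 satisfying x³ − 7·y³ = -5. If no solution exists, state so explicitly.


The equation is x³ - 7y³ = -5. For fixed y, x³ = 7·y³ − 5, so a solution requires the RHS to be a perfect cube.
Strategy: iterate y from -35 to 35, compute RHS = 7·y³ − 5, and check whether it is a (positive or negative) perfect cube.
Check small values of y:
  y = 0: RHS = -5 is not a perfect cube.
  y = 1: RHS = 2 is not a perfect cube.
  y = -1: RHS = -12 is not a perfect cube.
  y = 2: RHS = 51 is not a perfect cube.
  y = -2: RHS = -61 is not a perfect cube.
  y = 3: RHS = 184 is not a perfect cube.
  y = -3: RHS = -194 is not a perfect cube.
Continuing the search up to |y| = 35 finds no solutions either.
No (x, y) in the scanned range satisfies the equation.

No integer solutions with |y| ≤ 35.


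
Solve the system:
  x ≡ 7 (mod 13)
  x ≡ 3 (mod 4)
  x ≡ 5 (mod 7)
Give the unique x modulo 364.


Moduli 13, 4, 7 are pairwise coprime; by CRT there is a unique solution modulo M = 13 · 4 · 7 = 364.
Solve pairwise, accumulating the modulus:
  Start with x ≡ 7 (mod 13).
  Combine with x ≡ 3 (mod 4): since gcd(13, 4) = 1, we get a unique residue mod 52.
    Write x = 7 + 13·t and substitute into x ≡ 3 (mod 4): 13·t ≡ 3 − 7 = -4 (mod 4).
    Reduce coefficients mod 4: 1·t ≡ 0 (mod 4).
    So t ≡ 0 (mod 4).
    Then x = 7 + 13·0 = 7, valid modulo lcm(13, 4) = 52: x ≡ 7 (mod 52).
  Combine with x ≡ 5 (mod 7): since gcd(52, 7) = 1, we get a unique residue mod 364.
    Write x = 7 + 52·t and substitute into x ≡ 5 (mod 7): 52·t ≡ 5 − 7 = -2 (mod 7).
    Reduce coefficients mod 7: 3·t ≡ 5 (mod 7).
    The inverse of 3 mod 7 is 5 (since 3·5 = 15 = 2·7 + 1), so t ≡ 5·5 = 25 ≡ 4 (mod 7).
    Then x = 7 + 52·4 = 215, valid modulo lcm(52, 7) = 364: x ≡ 215 (mod 364).
Verify: 215 mod 13 = 7 ✓, 215 mod 4 = 3 ✓, 215 mod 7 = 5 ✓.

x ≡ 215 (mod 364).


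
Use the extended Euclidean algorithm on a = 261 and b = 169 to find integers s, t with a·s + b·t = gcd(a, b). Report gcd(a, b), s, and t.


Euclidean algorithm on (261, 169) — divide until remainder is 0:
  261 = 1 · 169 + 92
  169 = 1 · 92 + 77
  92 = 1 · 77 + 15
  77 = 5 · 15 + 2
  15 = 7 · 2 + 1
  2 = 2 · 1 + 0
gcd(261, 169) = 1.
Track Bezout coefficients alongside the remainders: start with r₀ = 261 = a·1 + b·0 (s = 1, t = 0) and r₁ = 169 = a·0 + b·1 (s = 0, t = 1); each new remainder r_{k+1} = r_{k-1} − q_k·r_k inherits s_{k+1} = s_{k-1} − q_k·s_k, t_{k+1} = t_{k-1} − q_k·t_k, so r_k = a·s_k + b·t_k at every step:
  q = 1: r = 92, s = 1 − 1·0 = 1, t = 0 − 1·1 = -1  (check: 261·1 + 169·(-1) = 92)
  q = 1: r = 77, s = 0 − 1·1 = -1, t = 1 − 1·(-1) = 2  (check: 261·(-1) + 169·2 = 77)
  q = 1: r = 15, s = 1 − 1·(-1) = 2, t = -1 − 1·2 = -3  (check: 261·2 + 169·(-3) = 15)
  q = 5: r = 2, s = -1 − 5·2 = -11, t = 2 − 5·(-3) = 17  (check: 261·(-11) + 169·17 = 2)
  q = 7: r = 1, s = 2 − 7·(-11) = 79, t = -3 − 7·17 = -122  (check: 261·79 + 169·(-122) = 1)
The row with r = 1 (the gcd) gives the Bezout coefficients s = 79, t = -122.
Result: 261 · (79) + 169 · (-122) = 1.

gcd(261, 169) = 1; s = 79, t = -122 (check: 261·79 + 169·(-122) = 1).


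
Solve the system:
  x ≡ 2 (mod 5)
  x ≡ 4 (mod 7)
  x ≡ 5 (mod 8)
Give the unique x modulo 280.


Moduli 5, 7, 8 are pairwise coprime; by CRT there is a unique solution modulo M = 5 · 7 · 8 = 280.
Solve pairwise, accumulating the modulus:
  Start with x ≡ 2 (mod 5).
  Combine with x ≡ 4 (mod 7): since gcd(5, 7) = 1, we get a unique residue mod 35.
    Write x = 2 + 5·t and substitute into x ≡ 4 (mod 7): 5·t ≡ 4 − 2 = 2 (mod 7).
    The inverse of 5 mod 7 is 3 (since 5·3 = 15 = 2·7 + 1), so t ≡ 3·2 = 6 ≡ 6 (mod 7).
    Then x = 2 + 5·6 = 32, valid modulo lcm(5, 7) = 35: x ≡ 32 (mod 35).
  Combine with x ≡ 5 (mod 8): since gcd(35, 8) = 1, we get a unique residue mod 280.
    Write x = 32 + 35·t and substitute into x ≡ 5 (mod 8): 35·t ≡ 5 − 32 = -27 (mod 8).
    Reduce coefficients mod 8: 3·t ≡ 5 (mod 8).
    The inverse of 3 mod 8 is 3 (since 3·3 = 9 = 1·8 + 1), so t ≡ 3·5 = 15 ≡ 7 (mod 8).
    Then x = 32 + 35·7 = 277, valid modulo lcm(35, 8) = 280: x ≡ 277 (mod 280).
Verify: 277 mod 5 = 2 ✓, 277 mod 7 = 4 ✓, 277 mod 8 = 5 ✓.

x ≡ 277 (mod 280).


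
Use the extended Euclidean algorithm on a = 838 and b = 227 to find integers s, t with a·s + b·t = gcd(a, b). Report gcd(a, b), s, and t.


Euclidean algorithm on (838, 227) — divide until remainder is 0:
  838 = 3 · 227 + 157
  227 = 1 · 157 + 70
  157 = 2 · 70 + 17
  70 = 4 · 17 + 2
  17 = 8 · 2 + 1
  2 = 2 · 1 + 0
gcd(838, 227) = 1.
Track Bezout coefficients alongside the remainders: start with r₀ = 838 = a·1 + b·0 (s = 1, t = 0) and r₁ = 227 = a·0 + b·1 (s = 0, t = 1); each new remainder r_{k+1} = r_{k-1} − q_k·r_k inherits s_{k+1} = s_{k-1} − q_k·s_k, t_{k+1} = t_{k-1} − q_k·t_k, so r_k = a·s_k + b·t_k at every step:
  q = 3: r = 157, s = 1 − 3·0 = 1, t = 0 − 3·1 = -3  (check: 838·1 + 227·(-3) = 157)
  q = 1: r = 70, s = 0 − 1·1 = -1, t = 1 − 1·(-3) = 4  (check: 838·(-1) + 227·4 = 70)
  q = 2: r = 17, s = 1 − 2·(-1) = 3, t = -3 − 2·4 = -11  (check: 838·3 + 227·(-11) = 17)
  q = 4: r = 2, s = -1 − 4·3 = -13, t = 4 − 4·(-11) = 48  (check: 838·(-13) + 227·48 = 2)
  q = 8: r = 1, s = 3 − 8·(-13) = 107, t = -11 − 8·48 = -395  (check: 838·107 + 227·(-395) = 1)
The row with r = 1 (the gcd) gives the Bezout coefficients s = 107, t = -395.
Result: 838 · (107) + 227 · (-395) = 1.

gcd(838, 227) = 1; s = 107, t = -395 (check: 838·107 + 227·(-395) = 1).


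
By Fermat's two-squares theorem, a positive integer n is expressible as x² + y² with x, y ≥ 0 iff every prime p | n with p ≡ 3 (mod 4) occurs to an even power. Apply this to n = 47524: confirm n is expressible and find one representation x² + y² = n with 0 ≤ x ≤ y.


Step 1: Factor n = 47524 = 2^2 · 109^2.
Step 2: Check the mod-4 condition on each prime factor: 2 = 2 (special); 109 ≡ 1 (mod 4), exponent 2.
All primes ≡ 3 (mod 4) appear to even exponent (or don't appear), so by the two-squares theorem n IS expressible as a sum of two squares.
Step 3: Build a representation. Group n = k² · m with k = 2 and m = 109 · 109 = 11881 (a product of primes ≡ 1 (mod 4)); a representation of m scales to one of n via (k·x)² + (k·y)² = k²(x² + y²). Each prime p ≡ 1 (mod 4) is itself a sum of two squares; find a² by testing p − a² for a perfect square:
  109: 109 − 1² = 108, 109 − 2² = 105, 109 − 3² = 100 = 10² ⇒ 109 = 3² + 10².
  Combine using the Brahmagupta–Fibonacci identity (a² + b²)(c² + d²) = (ac − bd)² + (ad + bc)² = (ac + bd)² + (ad − bc)²:
  109 · 109 = 11881: from (3² + 10²)(3² + 10²), take (3·3 − 10·10, 3·10 + 10·3) = (9 − 100, 30 + 30) = (-91, 60); dropping signs (only squares matter) gives (91, 60); check 91² + 60² = 8281 + 3600 = 11881 ✓.
  Scale by k = 2: (2·91, 2·60) = (182, 120).
Step 4: Order so x ≤ y and verify: 120² + 182² = 14400 + 33124 = 47524 = n. ✓

n = 47524 = 120² + 182² (one valid representation with x ≤ y).


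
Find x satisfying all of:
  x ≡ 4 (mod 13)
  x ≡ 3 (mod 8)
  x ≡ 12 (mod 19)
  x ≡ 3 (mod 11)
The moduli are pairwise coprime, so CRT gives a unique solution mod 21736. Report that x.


Product of moduli M = 13 · 8 · 19 · 11 = 21736.
Merge one congruence at a time:
  Start: x ≡ 4 (mod 13).
  Combine with x ≡ 3 (mod 8); new modulus lcm = 104.
    Write x = 4 + 13·t and substitute into x ≡ 3 (mod 8): 13·t ≡ 3 − 4 = -1 (mod 8).
    Reduce coefficients mod 8: 5·t ≡ 7 (mod 8).
    The inverse of 5 mod 8 is 5 (since 5·5 = 25 = 3·8 + 1), so t ≡ 5·7 = 35 ≡ 3 (mod 8).
    Then x = 4 + 13·3 = 43, valid modulo lcm(13, 8) = 104: x ≡ 43 (mod 104).
  Combine with x ≡ 12 (mod 19); new modulus lcm = 1976.
    Write x = 43 + 104·t and substitute into x ≡ 12 (mod 19): 104·t ≡ 12 − 43 = -31 (mod 19).
    Reduce coefficients mod 19: 9·t ≡ 7 (mod 19).
    The inverse of 9 mod 19 is 17 (since 9·17 = 153 = 8·19 + 1), so t ≡ 17·7 = 119 ≡ 5 (mod 19).
    Then x = 43 + 104·5 = 563, valid modulo lcm(104, 19) = 1976: x ≡ 563 (mod 1976).
  Combine with x ≡ 3 (mod 11); new modulus lcm = 21736.
    Write x = 563 + 1976·t and substitute into x ≡ 3 (mod 11): 1976·t ≡ 3 − 563 = -560 (mod 11).
    Reduce coefficients mod 11: 7·t ≡ 1 (mod 11).
    The inverse of 7 mod 11 is 8 (since 7·8 = 56 = 5·11 + 1), so t ≡ 8·1 = 8 ≡ 8 (mod 11).
    Then x = 563 + 1976·8 = 16371, valid modulo lcm(1976, 11) = 21736: x ≡ 16371 (mod 21736).
Verify against each original: 16371 mod 13 = 4, 16371 mod 8 = 3, 16371 mod 19 = 12, 16371 mod 11 = 3.

x ≡ 16371 (mod 21736).


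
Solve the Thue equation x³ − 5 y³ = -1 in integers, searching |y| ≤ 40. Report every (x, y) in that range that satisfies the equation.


The equation is x³ - 5y³ = -1. For fixed y, x³ = 5·y³ − 1, so a solution requires the RHS to be a perfect cube.
Strategy: iterate y from -40 to 40, compute RHS = 5·y³ − 1, and check whether it is a (positive or negative) perfect cube.
Check small values of y:
  y = 0: RHS = -1 = (-1)³ ⇒ x = -1 works.
  y = 1: RHS = 4 is not a perfect cube.
  y = -1: RHS = -6 is not a perfect cube.
  y = 2: RHS = 39 is not a perfect cube.
  y = -2: RHS = -41 is not a perfect cube.
  y = 3: RHS = 134 is not a perfect cube.
  y = -3: RHS = -136 is not a perfect cube.
Continuing the search up to |y| = 40 finds no further solutions beyond those listed.
Collected solutions: (-1, 0).

Solutions (with |y| ≤ 40): (-1, 0).


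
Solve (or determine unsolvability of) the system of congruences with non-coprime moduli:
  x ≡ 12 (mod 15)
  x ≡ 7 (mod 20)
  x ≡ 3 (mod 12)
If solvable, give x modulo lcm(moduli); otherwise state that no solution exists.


Moduli 15, 20, 12 are not pairwise coprime, so CRT works modulo lcm(m_i) when all pairwise compatibility conditions hold.
Pairwise compatibility: gcd(m_i, m_j) must divide a_i - a_j for every pair.
Merge one congruence at a time:
  Start: x ≡ 12 (mod 15).
  Combine with x ≡ 7 (mod 20): gcd(15, 20) = 5; 7 - 12 = -5, which IS divisible by 5, so compatible.
    Write x = 12 + 15·t and substitute into x ≡ 7 (mod 20): 15·t ≡ 7 − 12 = -5 (mod 20).
    Divide the congruence (and modulus) by g = 5: 3·t ≡ -1 (mod 4).
    Reduce coefficients mod 4: 3·t ≡ 3 (mod 4).
    The inverse of 3 mod 4 is 3 (since 3·3 = 9 = 2·4 + 1), so t ≡ 3·3 = 9 ≡ 1 (mod 4).
    Then x = 12 + 15·1 = 27, valid modulo lcm(15, 20) = 60: x ≡ 27 (mod 60).
  Combine with x ≡ 3 (mod 12): gcd(60, 12) = 12; 3 - 27 = -24, which IS divisible by 12, so compatible.
    Write x = 27 + 60·t and substitute into x ≡ 3 (mod 12): 60·t ≡ 3 − 27 = -24 (mod 12).
    Divide the congruence (and modulus) by g = 12: 5·t ≡ -2 (mod 1).
    Modulo 1 every t works; take t = 0.
    Then x = 27 + 60·0 = 27, valid modulo lcm(60, 12) = 60: x ≡ 27 (mod 60).
Verify: 27 mod 15 = 12, 27 mod 20 = 7, 27 mod 12 = 3.

x ≡ 27 (mod 60).


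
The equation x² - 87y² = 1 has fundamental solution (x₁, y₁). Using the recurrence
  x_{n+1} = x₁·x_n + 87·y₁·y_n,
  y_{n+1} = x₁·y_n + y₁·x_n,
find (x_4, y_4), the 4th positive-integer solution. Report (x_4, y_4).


Step 1: Find the fundamental solution (x₁, y₁) of x² - 87y² = 1.
  Expand √87 as a continued fraction. a₀ = ⌊√87⌋ = 9; iterate m_{k+1} = d_k·a_k − m_k, d_{k+1} = (87 − m_{k+1}²)/d_k, a_{k+1} = ⌊(a₀ + m_{k+1})/d_{k+1}⌋ (starting m₀ = 0, d₀ = 1), with convergents p_k = a_k·p_{k-1} + p_{k-2}, q_k = a_k·q_{k-1} + q_{k-2} (p₋₁ = 1, q₋₁ = 0):
  k = 0: a₀ = 9; p₀/q₀ = 9/1; p₀² − 87·q₀² = 81 − 87 = -6.
  k = 1: m = 9, d = 6, a = ⌊(9 + 9)/6⌋ = 3; p/q = (3·9 + 1)/(3·1 + 0) = 28/3; p² − 87·q² = 784 − 783 = 1.
  The first convergent with p² − 87·q² = 1 gives the fundamental solution (x₁, y₁) = (28, 3).
Step 2: Apply the recurrence (x_{n+1}, y_{n+1}) = (x₁x_n + 87y₁y_n, x₁y_n + y₁x_n) repeatedly.
  From (x_1, y_1) = (28, 3): x_2 = 28·28 + 87·3·3 = 1567; y_2 = 28·3 + 3·28 = 168.
  From (x_2, y_2) = (1567, 168): x_3 = 28·1567 + 87·3·168 = 87724; y_3 = 28·168 + 3·1567 = 9405.
  From (x_3, y_3) = (87724, 9405): x_4 = 28·87724 + 87·3·9405 = 4910977; y_4 = 28·9405 + 3·87724 = 526512.
Step 3: Verify x_4² - 87·y_4² = 24117695094529 - 24117695094528 = 1 (should be 1). ✓

(x_1, y_1) = (28, 3); (x_4, y_4) = (4910977, 526512).


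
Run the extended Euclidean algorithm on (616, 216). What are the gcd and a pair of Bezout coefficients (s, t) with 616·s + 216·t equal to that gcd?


Euclidean algorithm on (616, 216) — divide until remainder is 0:
  616 = 2 · 216 + 184
  216 = 1 · 184 + 32
  184 = 5 · 32 + 24
  32 = 1 · 24 + 8
  24 = 3 · 8 + 0
gcd(616, 216) = 8.
Track Bezout coefficients alongside the remainders: start with r₀ = 616 = a·1 + b·0 (s = 1, t = 0) and r₁ = 216 = a·0 + b·1 (s = 0, t = 1); each new remainder r_{k+1} = r_{k-1} − q_k·r_k inherits s_{k+1} = s_{k-1} − q_k·s_k, t_{k+1} = t_{k-1} − q_k·t_k, so r_k = a·s_k + b·t_k at every step:
  q = 2: r = 184, s = 1 − 2·0 = 1, t = 0 − 2·1 = -2  (check: 616·1 + 216·(-2) = 184)
  q = 1: r = 32, s = 0 − 1·1 = -1, t = 1 − 1·(-2) = 3  (check: 616·(-1) + 216·3 = 32)
  q = 5: r = 24, s = 1 − 5·(-1) = 6, t = -2 − 5·3 = -17  (check: 616·6 + 216·(-17) = 24)
  q = 1: r = 8, s = -1 − 1·6 = -7, t = 3 − 1·(-17) = 20  (check: 616·(-7) + 216·20 = 8)
The row with r = 8 (the gcd) gives the Bezout coefficients s = -7, t = 20.
Result: 616 · (-7) + 216 · (20) = 8.

gcd(616, 216) = 8; s = -7, t = 20 (check: 616·(-7) + 216·20 = 8).


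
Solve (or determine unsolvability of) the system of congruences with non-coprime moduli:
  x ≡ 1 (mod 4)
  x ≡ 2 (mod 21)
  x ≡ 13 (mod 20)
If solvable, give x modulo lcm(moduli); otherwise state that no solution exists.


Moduli 4, 21, 20 are not pairwise coprime, so CRT works modulo lcm(m_i) when all pairwise compatibility conditions hold.
Pairwise compatibility: gcd(m_i, m_j) must divide a_i - a_j for every pair.
Merge one congruence at a time:
  Start: x ≡ 1 (mod 4).
  Combine with x ≡ 2 (mod 21): gcd(4, 21) = 1; 2 - 1 = 1, which IS divisible by 1, so compatible.
    Write x = 1 + 4·t and substitute into x ≡ 2 (mod 21): 4·t ≡ 2 − 1 = 1 (mod 21).
    The inverse of 4 mod 21 is 16 (since 4·16 = 64 = 3·21 + 1), so t ≡ 16·1 = 16 ≡ 16 (mod 21).
    Then x = 1 + 4·16 = 65, valid modulo lcm(4, 21) = 84: x ≡ 65 (mod 84).
  Combine with x ≡ 13 (mod 20): gcd(84, 20) = 4; 13 - 65 = -52, which IS divisible by 4, so compatible.
    Write x = 65 + 84·t and substitute into x ≡ 13 (mod 20): 84·t ≡ 13 − 65 = -52 (mod 20).
    Divide the congruence (and modulus) by g = 4: 21·t ≡ -13 (mod 5).
    Reduce coefficients mod 5: 1·t ≡ 2 (mod 5).
    So t ≡ 2 (mod 5).
    Then x = 65 + 84·2 = 233, valid modulo lcm(84, 20) = 420: x ≡ 233 (mod 420).
Verify: 233 mod 4 = 1, 233 mod 21 = 2, 233 mod 20 = 13.

x ≡ 233 (mod 420).


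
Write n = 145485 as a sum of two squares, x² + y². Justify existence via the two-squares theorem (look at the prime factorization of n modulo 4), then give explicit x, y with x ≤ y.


Step 1: Factor n = 145485 = 3^2 · 5 · 53 · 61.
Step 2: Check the mod-4 condition on each prime factor: 3 ≡ 3 (mod 4), exponent 2 (must be even); 5 ≡ 1 (mod 4), exponent 1; 53 ≡ 1 (mod 4), exponent 1; 61 ≡ 1 (mod 4), exponent 1.
All primes ≡ 3 (mod 4) appear to even exponent (or don't appear), so by the two-squares theorem n IS expressible as a sum of two squares.
Step 3: Build a representation. Group n = k² · m with k = 3 and m = 5 · 53 · 61 = 16165 (a product of primes ≡ 1 (mod 4)); a representation of m scales to one of n via (k·x)² + (k·y)² = k²(x² + y²). Each prime p ≡ 1 (mod 4) is itself a sum of two squares; find a² by testing p − a² for a perfect square:
  5: 5 − 1² = 4 = 2² ⇒ 5 = 1² + 2².
  53: 53 − 1² = 52, 53 − 2² = 49 = 7² ⇒ 53 = 2² + 7².
  61: 61 − 1² = 60, 61 − 2² = 57, 61 − 3² = 52, 61 − 4² = 45, 61 − 5² = 36 = 6² ⇒ 61 = 5² + 6².
  Combine using the Brahmagupta–Fibonacci identity (a² + b²)(c² + d²) = (ac − bd)² + (ad + bc)² = (ac + bd)² + (ad − bc)²:
  5 · 53 = 265: from (1² + 2²)(2² + 7²), take (1·2 − 2·7, 1·7 + 2·2) = (2 − 14, 7 + 4) = (-12, 11); dropping signs (only squares matter) gives (12, 11); check 12² + 11² = 144 + 121 = 265 ✓.
  265 · 61 = 16165: from (12² + 11²)(5² + 6²), take (12·5 − 11·6, 12·6 + 11·5) = (60 − 66, 72 + 55) = (-6, 127); dropping signs (only squares matter) gives (6, 127); check 6² + 127² = 36 + 16129 = 16165 ✓.
  Scale by k = 3: (3·6, 3·127) = (18, 381).
Step 4: Order so x ≤ y and verify: 18² + 381² = 324 + 145161 = 145485 = n. ✓

n = 145485 = 18² + 381² (one valid representation with x ≤ y).
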